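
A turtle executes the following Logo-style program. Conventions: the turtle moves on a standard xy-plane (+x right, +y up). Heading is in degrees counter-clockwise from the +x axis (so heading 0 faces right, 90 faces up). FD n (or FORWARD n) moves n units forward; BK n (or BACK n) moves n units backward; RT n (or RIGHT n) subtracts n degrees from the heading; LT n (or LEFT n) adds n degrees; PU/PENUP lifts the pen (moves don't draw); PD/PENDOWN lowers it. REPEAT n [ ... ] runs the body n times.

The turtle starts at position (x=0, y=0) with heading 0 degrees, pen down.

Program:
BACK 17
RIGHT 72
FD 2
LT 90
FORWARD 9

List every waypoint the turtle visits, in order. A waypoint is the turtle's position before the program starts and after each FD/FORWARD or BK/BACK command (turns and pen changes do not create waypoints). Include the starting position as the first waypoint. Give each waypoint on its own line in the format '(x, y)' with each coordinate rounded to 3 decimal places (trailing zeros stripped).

Executing turtle program step by step:
Start: pos=(0,0), heading=0, pen down
BK 17: (0,0) -> (-17,0) [heading=0, draw]
RT 72: heading 0 -> 288
FD 2: (-17,0) -> (-16.382,-1.902) [heading=288, draw]
LT 90: heading 288 -> 18
FD 9: (-16.382,-1.902) -> (-7.822,0.879) [heading=18, draw]
Final: pos=(-7.822,0.879), heading=18, 3 segment(s) drawn
Waypoints (4 total):
(0, 0)
(-17, 0)
(-16.382, -1.902)
(-7.822, 0.879)

Answer: (0, 0)
(-17, 0)
(-16.382, -1.902)
(-7.822, 0.879)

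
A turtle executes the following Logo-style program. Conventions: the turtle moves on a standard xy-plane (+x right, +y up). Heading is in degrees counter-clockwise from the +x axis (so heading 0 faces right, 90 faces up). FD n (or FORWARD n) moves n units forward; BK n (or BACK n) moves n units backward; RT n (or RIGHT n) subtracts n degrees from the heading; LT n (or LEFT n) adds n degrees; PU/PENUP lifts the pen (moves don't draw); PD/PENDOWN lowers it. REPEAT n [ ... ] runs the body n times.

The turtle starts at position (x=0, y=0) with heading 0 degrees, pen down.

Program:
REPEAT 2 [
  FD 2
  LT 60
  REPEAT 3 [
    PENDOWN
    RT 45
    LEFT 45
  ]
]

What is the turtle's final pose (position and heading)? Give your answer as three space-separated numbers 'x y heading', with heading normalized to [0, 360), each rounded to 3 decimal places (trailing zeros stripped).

Executing turtle program step by step:
Start: pos=(0,0), heading=0, pen down
REPEAT 2 [
  -- iteration 1/2 --
  FD 2: (0,0) -> (2,0) [heading=0, draw]
  LT 60: heading 0 -> 60
  REPEAT 3 [
    -- iteration 1/3 --
    PD: pen down
    RT 45: heading 60 -> 15
    LT 45: heading 15 -> 60
    -- iteration 2/3 --
    PD: pen down
    RT 45: heading 60 -> 15
    LT 45: heading 15 -> 60
    -- iteration 3/3 --
    PD: pen down
    RT 45: heading 60 -> 15
    LT 45: heading 15 -> 60
  ]
  -- iteration 2/2 --
  FD 2: (2,0) -> (3,1.732) [heading=60, draw]
  LT 60: heading 60 -> 120
  REPEAT 3 [
    -- iteration 1/3 --
    PD: pen down
    RT 45: heading 120 -> 75
    LT 45: heading 75 -> 120
    -- iteration 2/3 --
    PD: pen down
    RT 45: heading 120 -> 75
    LT 45: heading 75 -> 120
    -- iteration 3/3 --
    PD: pen down
    RT 45: heading 120 -> 75
    LT 45: heading 75 -> 120
  ]
]
Final: pos=(3,1.732), heading=120, 2 segment(s) drawn

Answer: 3 1.732 120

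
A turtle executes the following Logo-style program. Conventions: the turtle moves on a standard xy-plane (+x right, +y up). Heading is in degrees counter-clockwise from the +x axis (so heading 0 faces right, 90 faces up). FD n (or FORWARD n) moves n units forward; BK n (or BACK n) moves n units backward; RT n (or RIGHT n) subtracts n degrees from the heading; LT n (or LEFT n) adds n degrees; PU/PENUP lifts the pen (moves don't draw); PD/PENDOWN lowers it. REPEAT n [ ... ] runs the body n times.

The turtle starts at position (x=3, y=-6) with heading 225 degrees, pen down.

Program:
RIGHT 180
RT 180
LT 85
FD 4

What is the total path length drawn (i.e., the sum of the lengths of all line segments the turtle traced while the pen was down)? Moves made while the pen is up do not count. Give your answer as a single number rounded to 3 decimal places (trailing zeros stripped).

Answer: 4

Derivation:
Executing turtle program step by step:
Start: pos=(3,-6), heading=225, pen down
RT 180: heading 225 -> 45
RT 180: heading 45 -> 225
LT 85: heading 225 -> 310
FD 4: (3,-6) -> (5.571,-9.064) [heading=310, draw]
Final: pos=(5.571,-9.064), heading=310, 1 segment(s) drawn

Segment lengths:
  seg 1: (3,-6) -> (5.571,-9.064), length = 4
Total = 4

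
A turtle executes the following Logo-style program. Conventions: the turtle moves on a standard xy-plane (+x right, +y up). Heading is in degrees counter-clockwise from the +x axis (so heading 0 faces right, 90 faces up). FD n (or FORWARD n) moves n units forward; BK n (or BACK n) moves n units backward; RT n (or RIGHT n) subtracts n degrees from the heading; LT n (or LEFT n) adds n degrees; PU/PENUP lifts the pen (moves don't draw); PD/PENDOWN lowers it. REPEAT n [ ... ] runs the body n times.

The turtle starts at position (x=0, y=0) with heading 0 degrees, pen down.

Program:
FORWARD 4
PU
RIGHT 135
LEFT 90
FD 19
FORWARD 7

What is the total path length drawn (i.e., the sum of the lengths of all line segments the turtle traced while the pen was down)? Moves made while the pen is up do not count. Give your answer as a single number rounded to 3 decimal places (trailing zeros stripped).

Answer: 4

Derivation:
Executing turtle program step by step:
Start: pos=(0,0), heading=0, pen down
FD 4: (0,0) -> (4,0) [heading=0, draw]
PU: pen up
RT 135: heading 0 -> 225
LT 90: heading 225 -> 315
FD 19: (4,0) -> (17.435,-13.435) [heading=315, move]
FD 7: (17.435,-13.435) -> (22.385,-18.385) [heading=315, move]
Final: pos=(22.385,-18.385), heading=315, 1 segment(s) drawn

Segment lengths:
  seg 1: (0,0) -> (4,0), length = 4
Total = 4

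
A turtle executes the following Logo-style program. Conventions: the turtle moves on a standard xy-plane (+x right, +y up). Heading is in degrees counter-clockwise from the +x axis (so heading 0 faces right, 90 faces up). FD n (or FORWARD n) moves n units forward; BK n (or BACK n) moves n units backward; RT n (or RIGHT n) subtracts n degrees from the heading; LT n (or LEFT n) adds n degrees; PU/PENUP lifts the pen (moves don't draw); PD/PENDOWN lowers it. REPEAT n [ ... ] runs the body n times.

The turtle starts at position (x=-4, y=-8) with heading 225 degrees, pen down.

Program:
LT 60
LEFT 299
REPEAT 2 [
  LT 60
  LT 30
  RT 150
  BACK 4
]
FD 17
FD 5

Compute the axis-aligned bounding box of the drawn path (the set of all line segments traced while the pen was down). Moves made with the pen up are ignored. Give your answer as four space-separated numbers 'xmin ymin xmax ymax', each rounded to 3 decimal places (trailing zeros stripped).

Answer: -4.51 -12.984 0.813 8.363

Derivation:
Executing turtle program step by step:
Start: pos=(-4,-8), heading=225, pen down
LT 60: heading 225 -> 285
LT 299: heading 285 -> 224
REPEAT 2 [
  -- iteration 1/2 --
  LT 60: heading 224 -> 284
  LT 30: heading 284 -> 314
  RT 150: heading 314 -> 164
  BK 4: (-4,-8) -> (-0.155,-9.103) [heading=164, draw]
  -- iteration 2/2 --
  LT 60: heading 164 -> 224
  LT 30: heading 224 -> 254
  RT 150: heading 254 -> 104
  BK 4: (-0.155,-9.103) -> (0.813,-12.984) [heading=104, draw]
]
FD 17: (0.813,-12.984) -> (-3.3,3.511) [heading=104, draw]
FD 5: (-3.3,3.511) -> (-4.51,8.363) [heading=104, draw]
Final: pos=(-4.51,8.363), heading=104, 4 segment(s) drawn

Segment endpoints: x in {-4.51, -4, -3.3, -0.155, 0.813}, y in {-12.984, -9.103, -8, 3.511, 8.363}
xmin=-4.51, ymin=-12.984, xmax=0.813, ymax=8.363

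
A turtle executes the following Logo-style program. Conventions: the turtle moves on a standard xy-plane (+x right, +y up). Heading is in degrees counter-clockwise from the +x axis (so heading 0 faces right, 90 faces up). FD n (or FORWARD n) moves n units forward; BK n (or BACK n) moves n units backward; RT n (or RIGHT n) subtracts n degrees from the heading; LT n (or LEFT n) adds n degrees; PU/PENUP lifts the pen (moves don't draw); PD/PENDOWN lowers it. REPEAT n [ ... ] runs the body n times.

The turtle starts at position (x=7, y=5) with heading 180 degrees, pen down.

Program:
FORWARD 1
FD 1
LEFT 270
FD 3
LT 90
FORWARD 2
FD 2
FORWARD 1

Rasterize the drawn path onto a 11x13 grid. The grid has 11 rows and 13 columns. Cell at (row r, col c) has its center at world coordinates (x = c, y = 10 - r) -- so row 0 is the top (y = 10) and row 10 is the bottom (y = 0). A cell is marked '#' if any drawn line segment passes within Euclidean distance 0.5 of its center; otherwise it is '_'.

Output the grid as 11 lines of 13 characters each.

Answer: _____________
_____________
######_______
_____#_______
_____#_______
_____###_____
_____________
_____________
_____________
_____________
_____________

Derivation:
Segment 0: (7,5) -> (6,5)
Segment 1: (6,5) -> (5,5)
Segment 2: (5,5) -> (5,8)
Segment 3: (5,8) -> (3,8)
Segment 4: (3,8) -> (1,8)
Segment 5: (1,8) -> (0,8)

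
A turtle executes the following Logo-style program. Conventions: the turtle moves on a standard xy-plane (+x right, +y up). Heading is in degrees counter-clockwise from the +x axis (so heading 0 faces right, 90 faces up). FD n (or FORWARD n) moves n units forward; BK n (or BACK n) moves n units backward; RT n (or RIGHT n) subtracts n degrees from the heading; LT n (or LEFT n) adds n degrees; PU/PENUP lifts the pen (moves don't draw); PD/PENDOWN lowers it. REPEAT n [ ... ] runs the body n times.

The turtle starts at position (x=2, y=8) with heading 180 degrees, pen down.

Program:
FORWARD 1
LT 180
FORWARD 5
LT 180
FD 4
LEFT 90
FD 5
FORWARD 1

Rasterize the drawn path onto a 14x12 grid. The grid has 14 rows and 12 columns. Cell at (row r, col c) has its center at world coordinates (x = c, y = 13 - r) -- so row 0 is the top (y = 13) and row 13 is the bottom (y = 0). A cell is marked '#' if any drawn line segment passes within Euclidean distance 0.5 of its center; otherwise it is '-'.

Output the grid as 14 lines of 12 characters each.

Answer: ------------
------------
------------
------------
------------
-######-----
--#---------
--#---------
--#---------
--#---------
--#---------
--#---------
------------
------------

Derivation:
Segment 0: (2,8) -> (1,8)
Segment 1: (1,8) -> (6,8)
Segment 2: (6,8) -> (2,8)
Segment 3: (2,8) -> (2,3)
Segment 4: (2,3) -> (2,2)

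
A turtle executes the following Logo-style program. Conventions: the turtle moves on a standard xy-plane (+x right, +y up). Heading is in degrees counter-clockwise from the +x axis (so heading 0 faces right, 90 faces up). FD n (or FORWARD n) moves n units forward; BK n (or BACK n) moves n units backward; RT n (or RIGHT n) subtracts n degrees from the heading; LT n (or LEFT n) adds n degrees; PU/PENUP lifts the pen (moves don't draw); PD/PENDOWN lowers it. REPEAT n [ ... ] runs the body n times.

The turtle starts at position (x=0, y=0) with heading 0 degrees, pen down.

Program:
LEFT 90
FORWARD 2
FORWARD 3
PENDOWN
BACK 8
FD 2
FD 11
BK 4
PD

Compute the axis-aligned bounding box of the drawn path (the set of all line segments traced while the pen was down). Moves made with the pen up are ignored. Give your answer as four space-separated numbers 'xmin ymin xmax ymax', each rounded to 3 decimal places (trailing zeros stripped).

Executing turtle program step by step:
Start: pos=(0,0), heading=0, pen down
LT 90: heading 0 -> 90
FD 2: (0,0) -> (0,2) [heading=90, draw]
FD 3: (0,2) -> (0,5) [heading=90, draw]
PD: pen down
BK 8: (0,5) -> (0,-3) [heading=90, draw]
FD 2: (0,-3) -> (0,-1) [heading=90, draw]
FD 11: (0,-1) -> (0,10) [heading=90, draw]
BK 4: (0,10) -> (0,6) [heading=90, draw]
PD: pen down
Final: pos=(0,6), heading=90, 6 segment(s) drawn

Segment endpoints: x in {0, 0, 0, 0, 0, 0, 0}, y in {-3, -1, 0, 2, 5, 6, 10}
xmin=0, ymin=-3, xmax=0, ymax=10

Answer: 0 -3 0 10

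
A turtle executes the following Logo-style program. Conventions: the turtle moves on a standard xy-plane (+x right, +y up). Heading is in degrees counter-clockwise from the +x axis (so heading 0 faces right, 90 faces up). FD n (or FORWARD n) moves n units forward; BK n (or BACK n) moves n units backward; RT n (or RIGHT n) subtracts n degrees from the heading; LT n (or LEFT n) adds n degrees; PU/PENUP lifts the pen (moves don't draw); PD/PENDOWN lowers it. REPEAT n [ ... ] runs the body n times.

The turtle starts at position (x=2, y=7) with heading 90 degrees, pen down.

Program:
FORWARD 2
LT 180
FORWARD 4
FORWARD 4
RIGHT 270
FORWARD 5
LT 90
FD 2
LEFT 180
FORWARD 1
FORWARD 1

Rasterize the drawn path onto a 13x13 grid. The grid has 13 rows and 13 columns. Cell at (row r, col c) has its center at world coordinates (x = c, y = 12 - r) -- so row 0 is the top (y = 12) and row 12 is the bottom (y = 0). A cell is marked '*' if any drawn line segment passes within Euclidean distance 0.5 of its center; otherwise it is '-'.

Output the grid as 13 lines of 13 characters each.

Answer: -------------
-------------
-------------
--*----------
--*----------
--*----------
--*----------
--*----------
--*----------
--*----*-----
--*----*-----
--******-----
-------------

Derivation:
Segment 0: (2,7) -> (2,9)
Segment 1: (2,9) -> (2,5)
Segment 2: (2,5) -> (2,1)
Segment 3: (2,1) -> (7,1)
Segment 4: (7,1) -> (7,3)
Segment 5: (7,3) -> (7,2)
Segment 6: (7,2) -> (7,1)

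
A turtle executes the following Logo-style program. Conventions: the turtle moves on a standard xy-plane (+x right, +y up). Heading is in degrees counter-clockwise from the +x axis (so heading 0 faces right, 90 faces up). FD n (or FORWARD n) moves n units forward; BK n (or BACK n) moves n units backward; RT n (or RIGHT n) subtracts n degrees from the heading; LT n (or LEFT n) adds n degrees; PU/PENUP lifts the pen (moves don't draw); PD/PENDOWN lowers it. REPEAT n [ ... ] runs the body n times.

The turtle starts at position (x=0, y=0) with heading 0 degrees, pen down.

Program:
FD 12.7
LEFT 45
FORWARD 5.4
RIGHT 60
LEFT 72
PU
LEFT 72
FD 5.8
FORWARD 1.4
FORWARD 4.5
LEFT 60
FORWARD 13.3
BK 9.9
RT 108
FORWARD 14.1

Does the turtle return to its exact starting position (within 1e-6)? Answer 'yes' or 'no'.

Answer: no

Derivation:
Executing turtle program step by step:
Start: pos=(0,0), heading=0, pen down
FD 12.7: (0,0) -> (12.7,0) [heading=0, draw]
LT 45: heading 0 -> 45
FD 5.4: (12.7,0) -> (16.518,3.818) [heading=45, draw]
RT 60: heading 45 -> 345
LT 72: heading 345 -> 57
PU: pen up
LT 72: heading 57 -> 129
FD 5.8: (16.518,3.818) -> (12.868,8.326) [heading=129, move]
FD 1.4: (12.868,8.326) -> (11.987,9.414) [heading=129, move]
FD 4.5: (11.987,9.414) -> (9.155,12.911) [heading=129, move]
LT 60: heading 129 -> 189
FD 13.3: (9.155,12.911) -> (-3.981,10.83) [heading=189, move]
BK 9.9: (-3.981,10.83) -> (5.797,12.379) [heading=189, move]
RT 108: heading 189 -> 81
FD 14.1: (5.797,12.379) -> (8.003,26.306) [heading=81, move]
Final: pos=(8.003,26.306), heading=81, 2 segment(s) drawn

Start position: (0, 0)
Final position: (8.003, 26.306)
Distance = 27.496; >= 1e-6 -> NOT closed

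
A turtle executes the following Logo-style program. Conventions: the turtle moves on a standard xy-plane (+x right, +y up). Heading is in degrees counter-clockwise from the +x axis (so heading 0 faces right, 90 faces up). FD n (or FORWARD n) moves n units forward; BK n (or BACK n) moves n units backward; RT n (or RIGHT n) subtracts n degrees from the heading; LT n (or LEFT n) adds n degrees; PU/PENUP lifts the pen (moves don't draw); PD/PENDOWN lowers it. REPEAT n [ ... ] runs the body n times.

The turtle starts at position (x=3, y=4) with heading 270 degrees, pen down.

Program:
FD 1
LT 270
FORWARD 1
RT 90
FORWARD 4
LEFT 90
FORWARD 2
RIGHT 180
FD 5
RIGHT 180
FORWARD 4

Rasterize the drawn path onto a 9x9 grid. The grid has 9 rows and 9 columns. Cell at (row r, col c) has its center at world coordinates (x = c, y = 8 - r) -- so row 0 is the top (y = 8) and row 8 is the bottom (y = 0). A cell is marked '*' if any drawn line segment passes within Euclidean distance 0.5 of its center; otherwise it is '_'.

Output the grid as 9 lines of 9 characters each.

Answer: _________
******___
__*______
__*______
__**_____
__**_____
_________
_________
_________

Derivation:
Segment 0: (3,4) -> (3,3)
Segment 1: (3,3) -> (2,3)
Segment 2: (2,3) -> (2,7)
Segment 3: (2,7) -> (0,7)
Segment 4: (0,7) -> (5,7)
Segment 5: (5,7) -> (1,7)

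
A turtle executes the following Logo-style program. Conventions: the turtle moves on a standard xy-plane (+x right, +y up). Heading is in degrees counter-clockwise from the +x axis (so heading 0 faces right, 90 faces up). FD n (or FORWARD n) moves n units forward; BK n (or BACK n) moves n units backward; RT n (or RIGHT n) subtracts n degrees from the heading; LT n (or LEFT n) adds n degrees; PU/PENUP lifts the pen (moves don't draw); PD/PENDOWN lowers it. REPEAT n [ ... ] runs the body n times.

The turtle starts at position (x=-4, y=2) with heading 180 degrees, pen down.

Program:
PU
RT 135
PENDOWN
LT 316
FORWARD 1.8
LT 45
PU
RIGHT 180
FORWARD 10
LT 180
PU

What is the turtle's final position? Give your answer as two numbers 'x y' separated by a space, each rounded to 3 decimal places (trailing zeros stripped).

Executing turtle program step by step:
Start: pos=(-4,2), heading=180, pen down
PU: pen up
RT 135: heading 180 -> 45
PD: pen down
LT 316: heading 45 -> 1
FD 1.8: (-4,2) -> (-2.2,2.031) [heading=1, draw]
LT 45: heading 1 -> 46
PU: pen up
RT 180: heading 46 -> 226
FD 10: (-2.2,2.031) -> (-9.147,-5.162) [heading=226, move]
LT 180: heading 226 -> 46
PU: pen up
Final: pos=(-9.147,-5.162), heading=46, 1 segment(s) drawn

Answer: -9.147 -5.162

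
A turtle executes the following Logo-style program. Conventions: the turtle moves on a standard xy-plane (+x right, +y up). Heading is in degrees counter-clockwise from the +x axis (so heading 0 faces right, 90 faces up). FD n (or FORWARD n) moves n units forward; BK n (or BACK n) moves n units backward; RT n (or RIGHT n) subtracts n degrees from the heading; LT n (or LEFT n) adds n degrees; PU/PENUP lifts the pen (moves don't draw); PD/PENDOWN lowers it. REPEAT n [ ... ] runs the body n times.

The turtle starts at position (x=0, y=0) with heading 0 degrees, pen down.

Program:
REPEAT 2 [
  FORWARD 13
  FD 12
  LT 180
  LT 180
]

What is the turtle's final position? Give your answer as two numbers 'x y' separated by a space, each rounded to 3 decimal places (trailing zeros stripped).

Executing turtle program step by step:
Start: pos=(0,0), heading=0, pen down
REPEAT 2 [
  -- iteration 1/2 --
  FD 13: (0,0) -> (13,0) [heading=0, draw]
  FD 12: (13,0) -> (25,0) [heading=0, draw]
  LT 180: heading 0 -> 180
  LT 180: heading 180 -> 0
  -- iteration 2/2 --
  FD 13: (25,0) -> (38,0) [heading=0, draw]
  FD 12: (38,0) -> (50,0) [heading=0, draw]
  LT 180: heading 0 -> 180
  LT 180: heading 180 -> 0
]
Final: pos=(50,0), heading=0, 4 segment(s) drawn

Answer: 50 0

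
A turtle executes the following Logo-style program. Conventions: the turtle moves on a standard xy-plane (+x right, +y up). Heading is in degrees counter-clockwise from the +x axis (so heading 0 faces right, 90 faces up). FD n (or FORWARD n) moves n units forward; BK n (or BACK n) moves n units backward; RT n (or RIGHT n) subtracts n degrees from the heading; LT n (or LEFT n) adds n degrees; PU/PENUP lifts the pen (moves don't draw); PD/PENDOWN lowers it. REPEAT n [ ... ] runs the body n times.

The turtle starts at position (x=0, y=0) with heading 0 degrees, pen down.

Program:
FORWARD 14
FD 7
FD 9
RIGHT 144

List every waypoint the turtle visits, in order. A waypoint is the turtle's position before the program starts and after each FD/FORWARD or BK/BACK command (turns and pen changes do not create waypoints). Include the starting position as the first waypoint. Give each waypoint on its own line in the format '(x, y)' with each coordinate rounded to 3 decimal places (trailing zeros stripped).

Answer: (0, 0)
(14, 0)
(21, 0)
(30, 0)

Derivation:
Executing turtle program step by step:
Start: pos=(0,0), heading=0, pen down
FD 14: (0,0) -> (14,0) [heading=0, draw]
FD 7: (14,0) -> (21,0) [heading=0, draw]
FD 9: (21,0) -> (30,0) [heading=0, draw]
RT 144: heading 0 -> 216
Final: pos=(30,0), heading=216, 3 segment(s) drawn
Waypoints (4 total):
(0, 0)
(14, 0)
(21, 0)
(30, 0)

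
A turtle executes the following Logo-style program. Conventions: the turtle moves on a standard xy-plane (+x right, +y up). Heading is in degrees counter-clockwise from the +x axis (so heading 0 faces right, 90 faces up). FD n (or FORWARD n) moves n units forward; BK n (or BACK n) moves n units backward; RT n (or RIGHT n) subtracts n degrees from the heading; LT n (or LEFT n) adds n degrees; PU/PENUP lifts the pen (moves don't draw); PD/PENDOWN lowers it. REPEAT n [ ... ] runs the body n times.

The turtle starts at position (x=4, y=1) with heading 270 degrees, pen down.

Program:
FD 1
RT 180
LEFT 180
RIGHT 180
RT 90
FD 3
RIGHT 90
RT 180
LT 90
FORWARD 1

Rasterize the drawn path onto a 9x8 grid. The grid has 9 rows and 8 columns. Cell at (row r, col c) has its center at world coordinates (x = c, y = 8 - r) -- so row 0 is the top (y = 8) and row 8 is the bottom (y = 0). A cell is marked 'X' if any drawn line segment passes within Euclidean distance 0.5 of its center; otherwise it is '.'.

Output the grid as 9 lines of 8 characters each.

Answer: ........
........
........
........
........
........
........
....X...
....XXXX

Derivation:
Segment 0: (4,1) -> (4,0)
Segment 1: (4,0) -> (7,0)
Segment 2: (7,0) -> (6,-0)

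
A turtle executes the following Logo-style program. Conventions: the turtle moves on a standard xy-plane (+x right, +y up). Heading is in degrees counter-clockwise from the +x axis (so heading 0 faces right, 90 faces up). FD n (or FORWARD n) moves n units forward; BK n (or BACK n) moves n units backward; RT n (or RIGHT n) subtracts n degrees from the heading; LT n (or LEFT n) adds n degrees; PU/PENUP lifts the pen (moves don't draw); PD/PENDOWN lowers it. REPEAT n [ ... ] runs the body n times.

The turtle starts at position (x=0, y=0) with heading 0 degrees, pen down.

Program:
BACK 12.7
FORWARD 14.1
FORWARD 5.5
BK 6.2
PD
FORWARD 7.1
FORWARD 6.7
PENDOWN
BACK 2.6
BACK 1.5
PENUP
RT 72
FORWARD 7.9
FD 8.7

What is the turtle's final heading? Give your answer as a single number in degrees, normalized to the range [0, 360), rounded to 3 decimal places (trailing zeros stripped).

Answer: 288

Derivation:
Executing turtle program step by step:
Start: pos=(0,0), heading=0, pen down
BK 12.7: (0,0) -> (-12.7,0) [heading=0, draw]
FD 14.1: (-12.7,0) -> (1.4,0) [heading=0, draw]
FD 5.5: (1.4,0) -> (6.9,0) [heading=0, draw]
BK 6.2: (6.9,0) -> (0.7,0) [heading=0, draw]
PD: pen down
FD 7.1: (0.7,0) -> (7.8,0) [heading=0, draw]
FD 6.7: (7.8,0) -> (14.5,0) [heading=0, draw]
PD: pen down
BK 2.6: (14.5,0) -> (11.9,0) [heading=0, draw]
BK 1.5: (11.9,0) -> (10.4,0) [heading=0, draw]
PU: pen up
RT 72: heading 0 -> 288
FD 7.9: (10.4,0) -> (12.841,-7.513) [heading=288, move]
FD 8.7: (12.841,-7.513) -> (15.53,-15.788) [heading=288, move]
Final: pos=(15.53,-15.788), heading=288, 8 segment(s) drawn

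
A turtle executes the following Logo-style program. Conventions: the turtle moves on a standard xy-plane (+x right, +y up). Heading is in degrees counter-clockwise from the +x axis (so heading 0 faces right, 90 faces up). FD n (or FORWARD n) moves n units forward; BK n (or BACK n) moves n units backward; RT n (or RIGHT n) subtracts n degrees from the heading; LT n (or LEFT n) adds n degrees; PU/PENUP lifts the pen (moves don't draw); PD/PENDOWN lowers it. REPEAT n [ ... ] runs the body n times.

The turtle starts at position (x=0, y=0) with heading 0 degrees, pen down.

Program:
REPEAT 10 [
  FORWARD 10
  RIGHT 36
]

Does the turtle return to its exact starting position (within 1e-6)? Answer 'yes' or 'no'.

Executing turtle program step by step:
Start: pos=(0,0), heading=0, pen down
REPEAT 10 [
  -- iteration 1/10 --
  FD 10: (0,0) -> (10,0) [heading=0, draw]
  RT 36: heading 0 -> 324
  -- iteration 2/10 --
  FD 10: (10,0) -> (18.09,-5.878) [heading=324, draw]
  RT 36: heading 324 -> 288
  -- iteration 3/10 --
  FD 10: (18.09,-5.878) -> (21.18,-15.388) [heading=288, draw]
  RT 36: heading 288 -> 252
  -- iteration 4/10 --
  FD 10: (21.18,-15.388) -> (18.09,-24.899) [heading=252, draw]
  RT 36: heading 252 -> 216
  -- iteration 5/10 --
  FD 10: (18.09,-24.899) -> (10,-30.777) [heading=216, draw]
  RT 36: heading 216 -> 180
  -- iteration 6/10 --
  FD 10: (10,-30.777) -> (0,-30.777) [heading=180, draw]
  RT 36: heading 180 -> 144
  -- iteration 7/10 --
  FD 10: (0,-30.777) -> (-8.09,-24.899) [heading=144, draw]
  RT 36: heading 144 -> 108
  -- iteration 8/10 --
  FD 10: (-8.09,-24.899) -> (-11.18,-15.388) [heading=108, draw]
  RT 36: heading 108 -> 72
  -- iteration 9/10 --
  FD 10: (-11.18,-15.388) -> (-8.09,-5.878) [heading=72, draw]
  RT 36: heading 72 -> 36
  -- iteration 10/10 --
  FD 10: (-8.09,-5.878) -> (0,0) [heading=36, draw]
  RT 36: heading 36 -> 0
]
Final: pos=(0,0), heading=0, 10 segment(s) drawn

Start position: (0, 0)
Final position: (0, 0)
Distance = 0; < 1e-6 -> CLOSED

Answer: yes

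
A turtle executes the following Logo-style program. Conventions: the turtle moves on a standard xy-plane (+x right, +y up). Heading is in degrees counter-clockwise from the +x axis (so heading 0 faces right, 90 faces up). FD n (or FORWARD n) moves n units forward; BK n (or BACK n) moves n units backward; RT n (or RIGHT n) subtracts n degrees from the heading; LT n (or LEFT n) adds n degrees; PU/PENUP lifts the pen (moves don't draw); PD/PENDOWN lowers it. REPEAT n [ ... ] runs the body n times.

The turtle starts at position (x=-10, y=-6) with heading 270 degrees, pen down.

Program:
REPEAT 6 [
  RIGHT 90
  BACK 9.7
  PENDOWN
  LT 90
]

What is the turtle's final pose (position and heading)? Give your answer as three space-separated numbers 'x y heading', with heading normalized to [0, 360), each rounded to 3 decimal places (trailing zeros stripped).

Executing turtle program step by step:
Start: pos=(-10,-6), heading=270, pen down
REPEAT 6 [
  -- iteration 1/6 --
  RT 90: heading 270 -> 180
  BK 9.7: (-10,-6) -> (-0.3,-6) [heading=180, draw]
  PD: pen down
  LT 90: heading 180 -> 270
  -- iteration 2/6 --
  RT 90: heading 270 -> 180
  BK 9.7: (-0.3,-6) -> (9.4,-6) [heading=180, draw]
  PD: pen down
  LT 90: heading 180 -> 270
  -- iteration 3/6 --
  RT 90: heading 270 -> 180
  BK 9.7: (9.4,-6) -> (19.1,-6) [heading=180, draw]
  PD: pen down
  LT 90: heading 180 -> 270
  -- iteration 4/6 --
  RT 90: heading 270 -> 180
  BK 9.7: (19.1,-6) -> (28.8,-6) [heading=180, draw]
  PD: pen down
  LT 90: heading 180 -> 270
  -- iteration 5/6 --
  RT 90: heading 270 -> 180
  BK 9.7: (28.8,-6) -> (38.5,-6) [heading=180, draw]
  PD: pen down
  LT 90: heading 180 -> 270
  -- iteration 6/6 --
  RT 90: heading 270 -> 180
  BK 9.7: (38.5,-6) -> (48.2,-6) [heading=180, draw]
  PD: pen down
  LT 90: heading 180 -> 270
]
Final: pos=(48.2,-6), heading=270, 6 segment(s) drawn

Answer: 48.2 -6 270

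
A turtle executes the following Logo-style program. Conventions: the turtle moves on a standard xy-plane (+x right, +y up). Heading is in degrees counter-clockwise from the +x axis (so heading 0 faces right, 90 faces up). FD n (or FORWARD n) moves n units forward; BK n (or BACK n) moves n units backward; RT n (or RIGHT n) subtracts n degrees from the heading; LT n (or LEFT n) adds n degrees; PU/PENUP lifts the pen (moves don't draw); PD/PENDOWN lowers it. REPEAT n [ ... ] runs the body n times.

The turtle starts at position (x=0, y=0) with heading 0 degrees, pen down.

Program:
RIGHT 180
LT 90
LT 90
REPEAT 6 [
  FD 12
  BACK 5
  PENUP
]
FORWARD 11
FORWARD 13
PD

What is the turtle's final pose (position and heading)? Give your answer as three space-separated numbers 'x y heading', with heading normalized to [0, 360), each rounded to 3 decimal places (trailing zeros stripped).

Answer: 66 0 0

Derivation:
Executing turtle program step by step:
Start: pos=(0,0), heading=0, pen down
RT 180: heading 0 -> 180
LT 90: heading 180 -> 270
LT 90: heading 270 -> 0
REPEAT 6 [
  -- iteration 1/6 --
  FD 12: (0,0) -> (12,0) [heading=0, draw]
  BK 5: (12,0) -> (7,0) [heading=0, draw]
  PU: pen up
  -- iteration 2/6 --
  FD 12: (7,0) -> (19,0) [heading=0, move]
  BK 5: (19,0) -> (14,0) [heading=0, move]
  PU: pen up
  -- iteration 3/6 --
  FD 12: (14,0) -> (26,0) [heading=0, move]
  BK 5: (26,0) -> (21,0) [heading=0, move]
  PU: pen up
  -- iteration 4/6 --
  FD 12: (21,0) -> (33,0) [heading=0, move]
  BK 5: (33,0) -> (28,0) [heading=0, move]
  PU: pen up
  -- iteration 5/6 --
  FD 12: (28,0) -> (40,0) [heading=0, move]
  BK 5: (40,0) -> (35,0) [heading=0, move]
  PU: pen up
  -- iteration 6/6 --
  FD 12: (35,0) -> (47,0) [heading=0, move]
  BK 5: (47,0) -> (42,0) [heading=0, move]
  PU: pen up
]
FD 11: (42,0) -> (53,0) [heading=0, move]
FD 13: (53,0) -> (66,0) [heading=0, move]
PD: pen down
Final: pos=(66,0), heading=0, 2 segment(s) drawn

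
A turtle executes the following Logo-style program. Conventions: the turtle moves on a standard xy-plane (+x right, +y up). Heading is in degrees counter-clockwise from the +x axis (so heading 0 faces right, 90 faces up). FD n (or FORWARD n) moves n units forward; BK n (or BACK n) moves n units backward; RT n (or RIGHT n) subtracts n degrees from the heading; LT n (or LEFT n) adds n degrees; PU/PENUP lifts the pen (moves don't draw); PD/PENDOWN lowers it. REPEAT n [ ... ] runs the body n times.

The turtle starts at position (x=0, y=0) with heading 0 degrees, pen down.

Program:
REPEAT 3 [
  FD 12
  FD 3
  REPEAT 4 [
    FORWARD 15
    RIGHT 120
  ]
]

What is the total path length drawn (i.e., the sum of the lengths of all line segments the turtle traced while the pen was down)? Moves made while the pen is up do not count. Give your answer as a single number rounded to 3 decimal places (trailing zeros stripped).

Executing turtle program step by step:
Start: pos=(0,0), heading=0, pen down
REPEAT 3 [
  -- iteration 1/3 --
  FD 12: (0,0) -> (12,0) [heading=0, draw]
  FD 3: (12,0) -> (15,0) [heading=0, draw]
  REPEAT 4 [
    -- iteration 1/4 --
    FD 15: (15,0) -> (30,0) [heading=0, draw]
    RT 120: heading 0 -> 240
    -- iteration 2/4 --
    FD 15: (30,0) -> (22.5,-12.99) [heading=240, draw]
    RT 120: heading 240 -> 120
    -- iteration 3/4 --
    FD 15: (22.5,-12.99) -> (15,0) [heading=120, draw]
    RT 120: heading 120 -> 0
    -- iteration 4/4 --
    FD 15: (15,0) -> (30,0) [heading=0, draw]
    RT 120: heading 0 -> 240
  ]
  -- iteration 2/3 --
  FD 12: (30,0) -> (24,-10.392) [heading=240, draw]
  FD 3: (24,-10.392) -> (22.5,-12.99) [heading=240, draw]
  REPEAT 4 [
    -- iteration 1/4 --
    FD 15: (22.5,-12.99) -> (15,-25.981) [heading=240, draw]
    RT 120: heading 240 -> 120
    -- iteration 2/4 --
    FD 15: (15,-25.981) -> (7.5,-12.99) [heading=120, draw]
    RT 120: heading 120 -> 0
    -- iteration 3/4 --
    FD 15: (7.5,-12.99) -> (22.5,-12.99) [heading=0, draw]
    RT 120: heading 0 -> 240
    -- iteration 4/4 --
    FD 15: (22.5,-12.99) -> (15,-25.981) [heading=240, draw]
    RT 120: heading 240 -> 120
  ]
  -- iteration 3/3 --
  FD 12: (15,-25.981) -> (9,-15.588) [heading=120, draw]
  FD 3: (9,-15.588) -> (7.5,-12.99) [heading=120, draw]
  REPEAT 4 [
    -- iteration 1/4 --
    FD 15: (7.5,-12.99) -> (0,0) [heading=120, draw]
    RT 120: heading 120 -> 0
    -- iteration 2/4 --
    FD 15: (0,0) -> (15,0) [heading=0, draw]
    RT 120: heading 0 -> 240
    -- iteration 3/4 --
    FD 15: (15,0) -> (7.5,-12.99) [heading=240, draw]
    RT 120: heading 240 -> 120
    -- iteration 4/4 --
    FD 15: (7.5,-12.99) -> (0,0) [heading=120, draw]
    RT 120: heading 120 -> 0
  ]
]
Final: pos=(0,0), heading=0, 18 segment(s) drawn

Segment lengths:
  seg 1: (0,0) -> (12,0), length = 12
  seg 2: (12,0) -> (15,0), length = 3
  seg 3: (15,0) -> (30,0), length = 15
  seg 4: (30,0) -> (22.5,-12.99), length = 15
  seg 5: (22.5,-12.99) -> (15,0), length = 15
  seg 6: (15,0) -> (30,0), length = 15
  seg 7: (30,0) -> (24,-10.392), length = 12
  seg 8: (24,-10.392) -> (22.5,-12.99), length = 3
  seg 9: (22.5,-12.99) -> (15,-25.981), length = 15
  seg 10: (15,-25.981) -> (7.5,-12.99), length = 15
  seg 11: (7.5,-12.99) -> (22.5,-12.99), length = 15
  seg 12: (22.5,-12.99) -> (15,-25.981), length = 15
  seg 13: (15,-25.981) -> (9,-15.588), length = 12
  seg 14: (9,-15.588) -> (7.5,-12.99), length = 3
  seg 15: (7.5,-12.99) -> (0,0), length = 15
  seg 16: (0,0) -> (15,0), length = 15
  seg 17: (15,0) -> (7.5,-12.99), length = 15
  seg 18: (7.5,-12.99) -> (0,0), length = 15
Total = 225

Answer: 225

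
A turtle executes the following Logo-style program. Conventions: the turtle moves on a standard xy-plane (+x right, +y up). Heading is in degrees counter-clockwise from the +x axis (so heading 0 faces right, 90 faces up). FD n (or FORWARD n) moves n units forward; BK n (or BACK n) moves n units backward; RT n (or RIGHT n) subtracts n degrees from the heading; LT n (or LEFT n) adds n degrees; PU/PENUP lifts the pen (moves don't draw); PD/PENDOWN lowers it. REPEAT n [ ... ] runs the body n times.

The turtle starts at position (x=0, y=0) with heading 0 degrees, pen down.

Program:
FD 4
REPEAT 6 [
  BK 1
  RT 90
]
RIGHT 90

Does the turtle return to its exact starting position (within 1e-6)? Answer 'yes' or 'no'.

Answer: no

Derivation:
Executing turtle program step by step:
Start: pos=(0,0), heading=0, pen down
FD 4: (0,0) -> (4,0) [heading=0, draw]
REPEAT 6 [
  -- iteration 1/6 --
  BK 1: (4,0) -> (3,0) [heading=0, draw]
  RT 90: heading 0 -> 270
  -- iteration 2/6 --
  BK 1: (3,0) -> (3,1) [heading=270, draw]
  RT 90: heading 270 -> 180
  -- iteration 3/6 --
  BK 1: (3,1) -> (4,1) [heading=180, draw]
  RT 90: heading 180 -> 90
  -- iteration 4/6 --
  BK 1: (4,1) -> (4,0) [heading=90, draw]
  RT 90: heading 90 -> 0
  -- iteration 5/6 --
  BK 1: (4,0) -> (3,0) [heading=0, draw]
  RT 90: heading 0 -> 270
  -- iteration 6/6 --
  BK 1: (3,0) -> (3,1) [heading=270, draw]
  RT 90: heading 270 -> 180
]
RT 90: heading 180 -> 90
Final: pos=(3,1), heading=90, 7 segment(s) drawn

Start position: (0, 0)
Final position: (3, 1)
Distance = 3.162; >= 1e-6 -> NOT closed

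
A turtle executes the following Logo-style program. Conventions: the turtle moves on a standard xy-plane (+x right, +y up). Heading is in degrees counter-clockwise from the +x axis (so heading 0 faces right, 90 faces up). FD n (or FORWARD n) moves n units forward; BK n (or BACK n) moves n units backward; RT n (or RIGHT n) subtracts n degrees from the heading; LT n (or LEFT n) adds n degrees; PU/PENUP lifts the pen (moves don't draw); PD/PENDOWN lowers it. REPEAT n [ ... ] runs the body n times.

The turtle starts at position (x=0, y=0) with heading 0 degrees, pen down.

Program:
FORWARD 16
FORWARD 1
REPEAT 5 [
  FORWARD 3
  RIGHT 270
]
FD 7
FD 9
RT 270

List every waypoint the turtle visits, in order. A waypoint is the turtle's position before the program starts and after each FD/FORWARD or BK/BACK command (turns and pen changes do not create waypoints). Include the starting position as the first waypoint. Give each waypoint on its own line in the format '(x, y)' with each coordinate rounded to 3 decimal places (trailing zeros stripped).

Answer: (0, 0)
(16, 0)
(17, 0)
(20, 0)
(20, 3)
(17, 3)
(17, 0)
(20, 0)
(20, 7)
(20, 16)

Derivation:
Executing turtle program step by step:
Start: pos=(0,0), heading=0, pen down
FD 16: (0,0) -> (16,0) [heading=0, draw]
FD 1: (16,0) -> (17,0) [heading=0, draw]
REPEAT 5 [
  -- iteration 1/5 --
  FD 3: (17,0) -> (20,0) [heading=0, draw]
  RT 270: heading 0 -> 90
  -- iteration 2/5 --
  FD 3: (20,0) -> (20,3) [heading=90, draw]
  RT 270: heading 90 -> 180
  -- iteration 3/5 --
  FD 3: (20,3) -> (17,3) [heading=180, draw]
  RT 270: heading 180 -> 270
  -- iteration 4/5 --
  FD 3: (17,3) -> (17,0) [heading=270, draw]
  RT 270: heading 270 -> 0
  -- iteration 5/5 --
  FD 3: (17,0) -> (20,0) [heading=0, draw]
  RT 270: heading 0 -> 90
]
FD 7: (20,0) -> (20,7) [heading=90, draw]
FD 9: (20,7) -> (20,16) [heading=90, draw]
RT 270: heading 90 -> 180
Final: pos=(20,16), heading=180, 9 segment(s) drawn
Waypoints (10 total):
(0, 0)
(16, 0)
(17, 0)
(20, 0)
(20, 3)
(17, 3)
(17, 0)
(20, 0)
(20, 7)
(20, 16)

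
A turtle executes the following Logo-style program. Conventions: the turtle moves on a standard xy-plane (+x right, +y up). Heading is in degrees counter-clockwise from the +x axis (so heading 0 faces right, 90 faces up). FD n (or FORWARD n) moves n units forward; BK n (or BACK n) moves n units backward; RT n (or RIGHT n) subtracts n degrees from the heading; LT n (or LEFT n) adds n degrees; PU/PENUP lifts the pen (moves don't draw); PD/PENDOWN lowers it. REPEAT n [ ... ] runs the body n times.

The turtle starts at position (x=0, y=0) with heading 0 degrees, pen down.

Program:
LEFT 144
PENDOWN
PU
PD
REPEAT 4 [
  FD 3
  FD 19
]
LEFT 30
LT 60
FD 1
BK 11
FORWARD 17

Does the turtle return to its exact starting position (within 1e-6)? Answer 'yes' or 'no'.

Answer: no

Derivation:
Executing turtle program step by step:
Start: pos=(0,0), heading=0, pen down
LT 144: heading 0 -> 144
PD: pen down
PU: pen up
PD: pen down
REPEAT 4 [
  -- iteration 1/4 --
  FD 3: (0,0) -> (-2.427,1.763) [heading=144, draw]
  FD 19: (-2.427,1.763) -> (-17.798,12.931) [heading=144, draw]
  -- iteration 2/4 --
  FD 3: (-17.798,12.931) -> (-20.225,14.695) [heading=144, draw]
  FD 19: (-20.225,14.695) -> (-35.597,25.863) [heading=144, draw]
  -- iteration 3/4 --
  FD 3: (-35.597,25.863) -> (-38.024,27.626) [heading=144, draw]
  FD 19: (-38.024,27.626) -> (-53.395,38.794) [heading=144, draw]
  -- iteration 4/4 --
  FD 3: (-53.395,38.794) -> (-55.822,40.557) [heading=144, draw]
  FD 19: (-55.822,40.557) -> (-71.193,51.725) [heading=144, draw]
]
LT 30: heading 144 -> 174
LT 60: heading 174 -> 234
FD 1: (-71.193,51.725) -> (-71.781,50.916) [heading=234, draw]
BK 11: (-71.781,50.916) -> (-65.316,59.815) [heading=234, draw]
FD 17: (-65.316,59.815) -> (-75.308,46.062) [heading=234, draw]
Final: pos=(-75.308,46.062), heading=234, 11 segment(s) drawn

Start position: (0, 0)
Final position: (-75.308, 46.062)
Distance = 88.278; >= 1e-6 -> NOT closed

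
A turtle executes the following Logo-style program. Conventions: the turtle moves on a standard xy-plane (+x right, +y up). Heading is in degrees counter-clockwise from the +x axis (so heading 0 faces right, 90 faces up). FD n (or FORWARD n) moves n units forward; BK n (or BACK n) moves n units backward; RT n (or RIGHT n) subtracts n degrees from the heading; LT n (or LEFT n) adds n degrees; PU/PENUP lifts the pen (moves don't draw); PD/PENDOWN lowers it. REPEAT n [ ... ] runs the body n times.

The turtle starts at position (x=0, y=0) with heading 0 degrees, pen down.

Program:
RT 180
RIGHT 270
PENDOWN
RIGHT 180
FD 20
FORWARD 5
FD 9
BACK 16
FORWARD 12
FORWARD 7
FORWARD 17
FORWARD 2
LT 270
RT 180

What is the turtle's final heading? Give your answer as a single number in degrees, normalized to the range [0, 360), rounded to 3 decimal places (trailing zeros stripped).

Executing turtle program step by step:
Start: pos=(0,0), heading=0, pen down
RT 180: heading 0 -> 180
RT 270: heading 180 -> 270
PD: pen down
RT 180: heading 270 -> 90
FD 20: (0,0) -> (0,20) [heading=90, draw]
FD 5: (0,20) -> (0,25) [heading=90, draw]
FD 9: (0,25) -> (0,34) [heading=90, draw]
BK 16: (0,34) -> (0,18) [heading=90, draw]
FD 12: (0,18) -> (0,30) [heading=90, draw]
FD 7: (0,30) -> (0,37) [heading=90, draw]
FD 17: (0,37) -> (0,54) [heading=90, draw]
FD 2: (0,54) -> (0,56) [heading=90, draw]
LT 270: heading 90 -> 0
RT 180: heading 0 -> 180
Final: pos=(0,56), heading=180, 8 segment(s) drawn

Answer: 180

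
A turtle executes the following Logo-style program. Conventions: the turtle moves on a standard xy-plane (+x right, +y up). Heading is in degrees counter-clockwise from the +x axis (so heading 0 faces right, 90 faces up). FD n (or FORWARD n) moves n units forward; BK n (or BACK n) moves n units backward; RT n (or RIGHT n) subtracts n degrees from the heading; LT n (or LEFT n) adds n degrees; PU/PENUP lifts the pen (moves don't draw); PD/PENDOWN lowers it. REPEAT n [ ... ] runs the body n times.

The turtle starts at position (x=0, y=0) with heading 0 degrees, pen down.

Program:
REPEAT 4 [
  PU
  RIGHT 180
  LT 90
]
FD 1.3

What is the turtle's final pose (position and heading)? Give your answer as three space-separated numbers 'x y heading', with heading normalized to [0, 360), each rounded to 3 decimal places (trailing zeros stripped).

Answer: 1.3 0 0

Derivation:
Executing turtle program step by step:
Start: pos=(0,0), heading=0, pen down
REPEAT 4 [
  -- iteration 1/4 --
  PU: pen up
  RT 180: heading 0 -> 180
  LT 90: heading 180 -> 270
  -- iteration 2/4 --
  PU: pen up
  RT 180: heading 270 -> 90
  LT 90: heading 90 -> 180
  -- iteration 3/4 --
  PU: pen up
  RT 180: heading 180 -> 0
  LT 90: heading 0 -> 90
  -- iteration 4/4 --
  PU: pen up
  RT 180: heading 90 -> 270
  LT 90: heading 270 -> 0
]
FD 1.3: (0,0) -> (1.3,0) [heading=0, move]
Final: pos=(1.3,0), heading=0, 0 segment(s) drawn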